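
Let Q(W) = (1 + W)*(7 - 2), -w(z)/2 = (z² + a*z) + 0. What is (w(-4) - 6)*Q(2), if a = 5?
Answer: 30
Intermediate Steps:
w(z) = -10*z - 2*z² (w(z) = -2*((z² + 5*z) + 0) = -2*(z² + 5*z) = -10*z - 2*z²)
Q(W) = 5 + 5*W (Q(W) = (1 + W)*5 = 5 + 5*W)
(w(-4) - 6)*Q(2) = (-2*(-4)*(5 - 4) - 6)*(5 + 5*2) = (-2*(-4)*1 - 6)*(5 + 10) = (8 - 6)*15 = 2*15 = 30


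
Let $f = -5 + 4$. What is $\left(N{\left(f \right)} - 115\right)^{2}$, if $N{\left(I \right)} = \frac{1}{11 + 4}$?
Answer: $\frac{2972176}{225} \approx 13210.0$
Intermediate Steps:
$f = -1$
$N{\left(I \right)} = \frac{1}{15}$
$\left(N{\left(f \right)} - 115\right)^{2} = \left(\frac{1}{15} - 115\right)^{2} = \left(- \frac{1724}{15}\right)^{2} = \frac{2972176}{225}$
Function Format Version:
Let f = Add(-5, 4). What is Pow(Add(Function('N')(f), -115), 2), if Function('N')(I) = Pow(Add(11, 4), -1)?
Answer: Rational(2972176, 225) ≈ 13210.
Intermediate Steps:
f = -1
Function('N')(I) = Rational(1, 15) (Function('N')(I) = Pow(15, -1) = Rational(1, 15))
Pow(Add(Function('N')(f), -115), 2) = Pow(Add(Rational(1, 15), -115), 2) = Pow(Rational(-1724, 15), 2) = Rational(2972176, 225)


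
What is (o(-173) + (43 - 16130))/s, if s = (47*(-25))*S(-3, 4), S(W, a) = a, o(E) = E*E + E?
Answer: -13669/4700 ≈ -2.9083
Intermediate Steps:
o(E) = E + E**2 (o(E) = E**2 + E = E + E**2)
s = -4700 (s = (47*(-25))*4 = -1175*4 = -4700)
(o(-173) + (43 - 16130))/s = (-173*(1 - 173) + (43 - 16130))/(-4700) = (-173*(-172) - 16087)*(-1/4700) = (29756 - 16087)*(-1/4700) = 13669*(-1/4700) = -13669/4700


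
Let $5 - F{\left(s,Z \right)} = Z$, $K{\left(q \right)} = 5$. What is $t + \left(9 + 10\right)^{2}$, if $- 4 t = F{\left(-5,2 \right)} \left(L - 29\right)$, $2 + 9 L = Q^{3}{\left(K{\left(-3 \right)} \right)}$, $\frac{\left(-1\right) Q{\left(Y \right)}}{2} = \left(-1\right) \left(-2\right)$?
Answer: $\frac{1553}{4} \approx 388.25$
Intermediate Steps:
$Q{\left(Y \right)} = -4$ ($Q{\left(Y \right)} = - 2 \left(\left(-1\right) \left(-2\right)\right) = \left(-2\right) 2 = -4$)
$F{\left(s,Z \right)} = 5 - Z$
$L = - \frac{22}{3}$ ($L = - \frac{2}{9} + \frac{\left(-4\right)^{3}}{9} = - \frac{2}{9} + \frac{1}{9} \left(-64\right) = - \frac{2}{9} - \frac{64}{9} = - \frac{22}{3} \approx -7.3333$)
$t = \frac{109}{4}$ ($t = - \frac{\left(5 - 2\right) \left(- \frac{22}{3} - 29\right)}{4} = - \frac{\left(5 - 2\right) \left(- \frac{109}{3}\right)}{4} = - \frac{3 \left(- \frac{109}{3}\right)}{4} = \left(- \frac{1}{4}\right) \left(-109\right) = \frac{109}{4} \approx 27.25$)
$t + \left(9 + 10\right)^{2} = \frac{109}{4} + \left(9 + 10\right)^{2} = \frac{109}{4} + 19^{2} = \frac{109}{4} + 361 = \frac{1553}{4}$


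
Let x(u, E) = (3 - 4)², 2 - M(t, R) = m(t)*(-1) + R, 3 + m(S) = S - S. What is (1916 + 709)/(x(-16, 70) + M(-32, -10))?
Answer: 525/2 ≈ 262.50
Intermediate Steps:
m(S) = -3 (m(S) = -3 + (S - S) = -3 + 0 = -3)
M(t, R) = -1 - R (M(t, R) = 2 - (-3*(-1) + R) = 2 - (3 + R) = 2 + (-3 - R) = -1 - R)
x(u, E) = 1 (x(u, E) = (-1)² = 1)
(1916 + 709)/(x(-16, 70) + M(-32, -10)) = (1916 + 709)/(1 + (-1 - 1*(-10))) = 2625/(1 + (-1 + 10)) = 2625/(1 + 9) = 2625/10 = 2625*(⅒) = 525/2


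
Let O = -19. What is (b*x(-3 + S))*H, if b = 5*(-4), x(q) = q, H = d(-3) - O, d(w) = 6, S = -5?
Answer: 4000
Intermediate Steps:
H = 25 (H = 6 - 1*(-19) = 6 + 19 = 25)
b = -20
(b*x(-3 + S))*H = -20*(-3 - 5)*25 = -20*(-8)*25 = 160*25 = 4000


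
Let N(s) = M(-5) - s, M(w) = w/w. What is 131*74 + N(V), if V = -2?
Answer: 9697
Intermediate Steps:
M(w) = 1
N(s) = 1 - s
131*74 + N(V) = 131*74 + (1 - 1*(-2)) = 9694 + (1 + 2) = 9694 + 3 = 9697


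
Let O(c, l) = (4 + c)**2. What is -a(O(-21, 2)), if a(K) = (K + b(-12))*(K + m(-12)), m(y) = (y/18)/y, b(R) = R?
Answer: -1441231/18 ≈ -80068.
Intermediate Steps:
m(y) = 1/18 (m(y) = (y*(1/18))/y = (y/18)/y = 1/18)
a(K) = (-12 + K)*(1/18 + K) (a(K) = (K - 12)*(K + 1/18) = (-12 + K)*(1/18 + K))
-a(O(-21, 2)) = -(-2/3 + ((4 - 21)**2)**2 - 215*(4 - 21)**2/18) = -(-2/3 + ((-17)**2)**2 - 215/18*(-17)**2) = -(-2/3 + 289**2 - 215/18*289) = -(-2/3 + 83521 - 62135/18) = -1*1441231/18 = -1441231/18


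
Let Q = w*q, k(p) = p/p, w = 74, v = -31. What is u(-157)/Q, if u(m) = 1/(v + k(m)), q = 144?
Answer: -1/319680 ≈ -3.1281e-6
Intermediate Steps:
k(p) = 1
Q = 10656 (Q = 74*144 = 10656)
u(m) = -1/30 (u(m) = 1/(-31 + 1) = 1/(-30) = -1/30)
u(-157)/Q = -1/30/10656 = -1/30*1/10656 = -1/319680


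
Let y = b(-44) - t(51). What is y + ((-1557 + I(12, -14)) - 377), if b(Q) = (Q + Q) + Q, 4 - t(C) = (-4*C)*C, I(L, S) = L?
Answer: -12462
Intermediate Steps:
t(C) = 4 + 4*C**2 (t(C) = 4 - (-4*C)*C = 4 - (-4)*C**2 = 4 + 4*C**2)
b(Q) = 3*Q (b(Q) = 2*Q + Q = 3*Q)
y = -10540 (y = 3*(-44) - (4 + 4*51**2) = -132 - (4 + 4*2601) = -132 - (4 + 10404) = -132 - 1*10408 = -132 - 10408 = -10540)
y + ((-1557 + I(12, -14)) - 377) = -10540 + ((-1557 + 12) - 377) = -10540 + (-1545 - 377) = -10540 - 1922 = -12462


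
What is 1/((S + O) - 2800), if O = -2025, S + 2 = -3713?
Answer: -1/8540 ≈ -0.00011710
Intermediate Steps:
S = -3715 (S = -2 - 3713 = -3715)
1/((S + O) - 2800) = 1/((-3715 - 2025) - 2800) = 1/(-5740 - 2800) = 1/(-8540) = -1/8540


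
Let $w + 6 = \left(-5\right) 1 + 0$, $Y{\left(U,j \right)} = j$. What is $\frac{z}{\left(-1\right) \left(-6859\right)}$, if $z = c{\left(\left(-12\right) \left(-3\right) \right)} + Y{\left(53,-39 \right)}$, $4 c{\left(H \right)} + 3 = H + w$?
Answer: $- \frac{67}{13718} \approx -0.0048841$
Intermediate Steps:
$w = -11$ ($w = -6 + \left(\left(-5\right) 1 + 0\right) = -6 + \left(-5 + 0\right) = -6 - 5 = -11$)
$c{\left(H \right)} = - \frac{7}{2} + \frac{H}{4}$ ($c{\left(H \right)} = - \frac{3}{4} + \frac{H - 11}{4} = - \frac{3}{4} + \frac{-11 + H}{4} = - \frac{3}{4} + \left(- \frac{11}{4} + \frac{H}{4}\right) = - \frac{7}{2} + \frac{H}{4}$)
$z = - \frac{67}{2}$ ($z = \left(- \frac{7}{2} + \frac{\left(-12\right) \left(-3\right)}{4}\right) - 39 = \left(- \frac{7}{2} + \frac{1}{4} \cdot 36\right) - 39 = \left(- \frac{7}{2} + 9\right) - 39 = \frac{11}{2} - 39 = - \frac{67}{2} \approx -33.5$)
$\frac{z}{\left(-1\right) \left(-6859\right)} = - \frac{67}{2 \left(\left(-1\right) \left(-6859\right)\right)} = - \frac{67}{2 \cdot 6859} = \left(- \frac{67}{2}\right) \frac{1}{6859} = - \frac{67}{13718}$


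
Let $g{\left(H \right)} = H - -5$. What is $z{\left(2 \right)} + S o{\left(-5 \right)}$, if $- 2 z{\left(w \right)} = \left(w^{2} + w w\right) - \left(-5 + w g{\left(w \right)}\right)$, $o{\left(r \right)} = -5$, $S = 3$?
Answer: $- \frac{29}{2} \approx -14.5$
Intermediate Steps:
$g{\left(H \right)} = 5 + H$ ($g{\left(H \right)} = H + 5 = 5 + H$)
$z{\left(w \right)} = - \frac{5}{2} - w^{2} + \frac{w \left(5 + w\right)}{2}$ ($z{\left(w \right)} = - \frac{\left(w^{2} + w w\right) - \left(-5 + w \left(5 + w\right)\right)}{2} = - \frac{\left(w^{2} + w^{2}\right) - \left(-5 + w \left(5 + w\right)\right)}{2} = - \frac{2 w^{2} - \left(-5 + w \left(5 + w\right)\right)}{2} = - \frac{5 + 2 w^{2} - w \left(5 + w\right)}{2} = - \frac{5}{2} - w^{2} + \frac{w \left(5 + w\right)}{2}$)
$z{\left(2 \right)} + S o{\left(-5 \right)} = \left(- \frac{5}{2} - \frac{2^{2}}{2} + \frac{5}{2} \cdot 2\right) + 3 \left(-5\right) = \left(- \frac{5}{2} - 2 + 5\right) - 15 = \frac{1}{2} - 15 = - \frac{29}{2}$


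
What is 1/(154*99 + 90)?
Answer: 1/15336 ≈ 6.5206e-5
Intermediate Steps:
1/(154*99 + 90) = 1/(15246 + 90) = 1/15336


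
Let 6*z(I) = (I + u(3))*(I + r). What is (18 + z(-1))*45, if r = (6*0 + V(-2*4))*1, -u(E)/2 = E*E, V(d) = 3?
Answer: 525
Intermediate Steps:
u(E) = -2*E² (u(E) = -2*E*E = -2*E²)
r = 3 (r = (6*0 + 3)*1 = (0 + 3)*1 = 3*1 = 3)
z(I) = (-18 + I)*(3 + I)/6 (z(I) = ((I - 2*3²)*(I + 3))/6 = ((I - 2*9)*(3 + I))/6 = ((I - 18)*(3 + I))/6 = ((-18 + I)*(3 + I))/6 = (-18 + I)*(3 + I)/6)
(18 + z(-1))*45 = (18 + (-9 - 5/2*(-1) + (⅙)*(-1)²))*45 = (18 + (-9 + 5/2 + (⅙)*1))*45 = (18 + (-9 + 5/2 + ⅙))*45 = (18 - 19/3)*45 = (35/3)*45 = 525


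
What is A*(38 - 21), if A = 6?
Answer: 102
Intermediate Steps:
A*(38 - 21) = 6*(38 - 21) = 6*17 = 102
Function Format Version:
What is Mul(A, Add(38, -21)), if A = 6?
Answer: 102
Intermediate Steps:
Mul(A, Add(38, -21)) = Mul(6, Add(38, -21)) = Mul(6, 17) = 102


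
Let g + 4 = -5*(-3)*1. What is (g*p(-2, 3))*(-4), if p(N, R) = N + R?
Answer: -44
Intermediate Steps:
g = 11 (g = -4 - 5*(-3)*1 = -4 + 15*1 = -4 + 15 = 11)
(g*p(-2, 3))*(-4) = (11*(-2 + 3))*(-4) = (11*1)*(-4) = 11*(-4) = -44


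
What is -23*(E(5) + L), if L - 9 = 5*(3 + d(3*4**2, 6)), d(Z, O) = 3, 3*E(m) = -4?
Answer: -2599/3 ≈ -866.33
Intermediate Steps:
E(m) = -4/3 (E(m) = (1/3)*(-4) = -4/3)
L = 39 (L = 9 + 5*(3 + 3) = 9 + 5*6 = 9 + 30 = 39)
-23*(E(5) + L) = -23*(-4/3 + 39) = -23*113/3 = -2599/3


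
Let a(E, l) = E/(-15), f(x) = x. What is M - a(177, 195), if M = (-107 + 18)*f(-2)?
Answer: 949/5 ≈ 189.80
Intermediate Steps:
a(E, l) = -E/15 (a(E, l) = E*(-1/15) = -E/15)
M = 178 (M = (-107 + 18)*(-2) = -89*(-2) = 178)
M - a(177, 195) = 178 - (-1)*177/15 = 178 - 1*(-59/5) = 178 + 59/5 = 949/5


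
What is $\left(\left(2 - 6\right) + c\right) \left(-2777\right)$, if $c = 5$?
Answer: $-2777$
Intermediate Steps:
$\left(\left(2 - 6\right) + c\right) \left(-2777\right) = \left(\left(2 - 6\right) + 5\right) \left(-2777\right) = \left(-4 + 5\right) \left(-2777\right) = 1 \left(-2777\right) = -2777$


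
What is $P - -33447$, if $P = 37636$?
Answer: $71083$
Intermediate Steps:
$P - -33447 = 37636 - -33447 = 37636 + 33447 = 71083$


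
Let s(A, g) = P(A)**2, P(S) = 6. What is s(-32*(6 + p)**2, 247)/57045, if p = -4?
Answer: 12/19015 ≈ 0.00063108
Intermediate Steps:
s(A, g) = 36 (s(A, g) = 6**2 = 36)
s(-32*(6 + p)**2, 247)/57045 = 36/57045 = 36*(1/57045) = 12/19015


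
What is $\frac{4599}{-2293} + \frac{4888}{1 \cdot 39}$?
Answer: $\frac{848371}{6879} \approx 123.33$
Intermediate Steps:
$\frac{4599}{-2293} + \frac{4888}{1 \cdot 39} = 4599 \left(- \frac{1}{2293}\right) + \frac{4888}{39} = - \frac{4599}{2293} + 4888 \cdot \frac{1}{39} = - \frac{4599}{2293} + \frac{376}{3} = \frac{848371}{6879}$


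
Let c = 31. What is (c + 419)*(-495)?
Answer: -222750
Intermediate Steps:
(c + 419)*(-495) = (31 + 419)*(-495) = 450*(-495) = -222750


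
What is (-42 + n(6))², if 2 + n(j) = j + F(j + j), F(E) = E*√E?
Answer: 3172 - 1824*√3 ≈ 12.739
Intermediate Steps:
F(E) = E^(3/2)
n(j) = -2 + j + 2*√2*j^(3/2) (n(j) = -2 + (j + (j + j)^(3/2)) = -2 + (j + (2*j)^(3/2)) = -2 + (j + 2*√2*j^(3/2)) = -2 + j + 2*√2*j^(3/2))
(-42 + n(6))² = (-42 + (-2 + 6 + 2*√2*6^(3/2)))² = (-42 + (-2 + 6 + 2*√2*(6*√6)))² = (-42 + (-2 + 6 + 24*√3))² = (-42 + (4 + 24*√3))² = (-38 + 24*√3)²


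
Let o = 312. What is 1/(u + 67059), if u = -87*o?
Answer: 1/39915 ≈ 2.5053e-5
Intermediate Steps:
u = -27144 (u = -87*312 = -27144)
1/(u + 67059) = 1/(-27144 + 67059) = 1/39915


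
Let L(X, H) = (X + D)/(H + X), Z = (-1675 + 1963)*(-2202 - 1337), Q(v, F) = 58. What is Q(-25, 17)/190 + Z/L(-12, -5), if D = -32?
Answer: -411514601/1045 ≈ -3.9379e+5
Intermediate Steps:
Z = -1019232 (Z = 288*(-3539) = -1019232)
L(X, H) = (-32 + X)/(H + X) (L(X, H) = (X - 32)/(H + X) = (-32 + X)/(H + X))
Q(-25, 17)/190 + Z/L(-12, -5) = 58/190 - 1019232*(-5 - 12)/(-32 - 12) = 58*(1/190) - 1019232/(-44/(-17)) = 29/95 - 1019232/((-1/17*(-44))) = 29/95 - 1019232/44/17 = 29/95 - 1019232*17/44 = 29/95 - 4331736/11 = -411514601/1045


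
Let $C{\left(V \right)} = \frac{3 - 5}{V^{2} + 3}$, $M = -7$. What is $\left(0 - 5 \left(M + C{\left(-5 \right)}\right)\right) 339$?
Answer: $\frac{167805}{14} \approx 11986.0$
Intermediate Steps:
$C{\left(V \right)} = - \frac{2}{3 + V^{2}}$
$\left(0 - 5 \left(M + C{\left(-5 \right)}\right)\right) 339 = \left(0 - 5 \left(-7 - \frac{2}{3 + \left(-5\right)^{2}}\right)\right) 339 = \left(0 - 5 \left(-7 - \frac{2}{3 + 25}\right)\right) 339 = \left(0 - 5 \left(-7 - \frac{2}{28}\right)\right) 339 = \left(0 - 5 \left(-7 - \frac{1}{14}\right)\right) 339 = \left(0 - - \frac{495}{14}\right) 339 = \left(0 + \frac{495}{14}\right) 339 = \frac{495}{14} \cdot 339 = \frac{167805}{14}$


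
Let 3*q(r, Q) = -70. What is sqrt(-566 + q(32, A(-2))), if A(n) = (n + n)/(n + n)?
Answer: 2*I*sqrt(1326)/3 ≈ 24.276*I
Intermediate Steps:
A(n) = 1 (A(n) = (2*n)/((2*n)) = (2*n)*(1/(2*n)) = 1)
q(r, Q) = -70/3 (q(r, Q) = (1/3)*(-70) = -70/3)
sqrt(-566 + q(32, A(-2))) = sqrt(-566 - 70/3) = sqrt(-1768/3) = 2*I*sqrt(1326)/3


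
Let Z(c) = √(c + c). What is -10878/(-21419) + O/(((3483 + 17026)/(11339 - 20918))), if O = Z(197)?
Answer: 10878/21419 - 9579*√394/20509 ≈ -8.7631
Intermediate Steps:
Z(c) = √2*√c (Z(c) = √(2*c) = √2*√c)
O = √394 (O = √2*√197 = √394 ≈ 19.849)
-10878/(-21419) + O/(((3483 + 17026)/(11339 - 20918))) = -10878/(-21419) + √394/(((3483 + 17026)/(11339 - 20918))) = -10878*(-1/21419) + √394/((20509/(-9579))) = 10878/21419 + √394/((20509*(-1/9579))) = 10878/21419 + √394/(-20509/9579) = 10878/21419 + √394*(-9579/20509) = 10878/21419 - 9579*√394/20509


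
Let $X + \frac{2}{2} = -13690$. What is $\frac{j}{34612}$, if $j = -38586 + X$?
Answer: $- \frac{52277}{34612} \approx -1.5104$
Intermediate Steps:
$X = -13691$ ($X = -1 - 13690 = -13691$)
$j = -52277$ ($j = -38586 - 13691 = -52277$)
$\frac{j}{34612} = - \frac{52277}{34612}$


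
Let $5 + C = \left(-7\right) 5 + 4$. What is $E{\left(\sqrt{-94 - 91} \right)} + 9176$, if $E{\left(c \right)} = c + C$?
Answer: $9140 + i \sqrt{185} \approx 9140.0 + 13.601 i$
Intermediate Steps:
$C = -36$ ($C = -5 + \left(\left(-7\right) 5 + 4\right) = -5 + \left(-35 + 4\right) = -5 - 31 = -36$)
$E{\left(c \right)} = -36 + c$ ($E{\left(c \right)} = c - 36 = -36 + c$)
$E{\left(\sqrt{-94 - 91} \right)} + 9176 = \left(-36 + \sqrt{-94 - 91}\right) + 9176 = \left(-36 + \sqrt{-185}\right) + 9176 = \left(-36 + i \sqrt{185}\right) + 9176 = 9140 + i \sqrt{185}$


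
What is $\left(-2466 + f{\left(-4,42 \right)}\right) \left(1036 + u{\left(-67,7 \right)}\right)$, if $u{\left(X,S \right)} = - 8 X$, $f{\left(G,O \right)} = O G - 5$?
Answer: $-4148508$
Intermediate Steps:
$f{\left(G,O \right)} = -5 + G O$ ($f{\left(G,O \right)} = G O - 5 = -5 + G O$)
$\left(-2466 + f{\left(-4,42 \right)}\right) \left(1036 + u{\left(-67,7 \right)}\right) = \left(-2466 - 173\right) \left(1036 - -536\right) = \left(-2466 - 173\right) \left(1036 + 536\right) = \left(-2466 - 173\right) 1572 = \left(-2639\right) 1572 = -4148508$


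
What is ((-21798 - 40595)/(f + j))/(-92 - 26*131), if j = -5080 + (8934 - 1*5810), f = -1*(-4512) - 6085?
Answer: -62393/12344442 ≈ -0.0050543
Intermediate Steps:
f = -1573 (f = 4512 - 6085 = -1573)
j = -1956 (j = -5080 + (8934 - 5810) = -5080 + 3124 = -1956)
((-21798 - 40595)/(f + j))/(-92 - 26*131) = ((-21798 - 40595)/(-1573 - 1956))/(-92 - 26*131) = (-62393/(-3529))/(-92 - 3406) = -62393*(-1/3529)/(-3498) = (62393/3529)*(-1/3498) = -62393/12344442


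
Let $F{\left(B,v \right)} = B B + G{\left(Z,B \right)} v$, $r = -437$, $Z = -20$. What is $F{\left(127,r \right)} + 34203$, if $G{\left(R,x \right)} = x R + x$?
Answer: $1104813$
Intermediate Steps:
$G{\left(R,x \right)} = x + R x$ ($G{\left(R,x \right)} = R x + x = x + R x$)
$F{\left(B,v \right)} = B^{2} - 19 B v$ ($F{\left(B,v \right)} = B B + B \left(1 - 20\right) v = B^{2} + B \left(-19\right) v = B^{2} + - 19 B v = B^{2} - 19 B v$)
$F{\left(127,r \right)} + 34203 = 127 \left(127 - -8303\right) + 34203 = 127 \left(127 + 8303\right) + 34203 = 127 \cdot 8430 + 34203 = 1070610 + 34203 = 1104813$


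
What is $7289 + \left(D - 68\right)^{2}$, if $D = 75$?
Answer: $7338$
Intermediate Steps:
$7289 + \left(D - 68\right)^{2} = 7289 + \left(75 - 68\right)^{2} = 7289 + 7^{2} = 7289 + 49 = 7338$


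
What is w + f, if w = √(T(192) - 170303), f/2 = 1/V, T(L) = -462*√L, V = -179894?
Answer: -1/89947 + I*√(170303 + 3696*√3) ≈ -1.1118e-5 + 420.36*I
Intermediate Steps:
f = -1/89947 (f = 2/(-179894) = 2*(-1/179894) = -1/89947 ≈ -1.1118e-5)
w = √(-170303 - 3696*√3) (w = √(-3696*√3 - 170303) = √(-170303 - 3696*√3) ≈ 420.36*I)
w + f = √(-170303 - 3696*√3) - 1/89947 = -1/89947 + √(-170303 - 3696*√3)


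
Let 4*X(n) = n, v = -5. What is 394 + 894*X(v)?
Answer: -1447/2 ≈ -723.50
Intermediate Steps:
X(n) = n/4
394 + 894*X(v) = 394 + 894*((¼)*(-5)) = 394 + 894*(-5/4) = 394 - 2235/2 = -1447/2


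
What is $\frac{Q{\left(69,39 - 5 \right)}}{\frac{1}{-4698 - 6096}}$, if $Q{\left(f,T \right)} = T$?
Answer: $-366996$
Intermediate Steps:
$\frac{Q{\left(69,39 - 5 \right)}}{\frac{1}{-4698 - 6096}} = \frac{39 - 5}{\frac{1}{-4698 - 6096}} = \frac{34}{\frac{1}{-10794}} = \frac{34}{- \frac{1}{10794}} = 34 \left(-10794\right) = -366996$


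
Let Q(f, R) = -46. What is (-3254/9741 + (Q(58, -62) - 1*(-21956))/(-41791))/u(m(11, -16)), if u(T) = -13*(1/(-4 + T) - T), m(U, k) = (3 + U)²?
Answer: -22362446336/66382585514531 ≈ -0.00033687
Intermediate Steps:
u(T) = -13/(-4 + T) + 13*T
(-3254/9741 + (Q(58, -62) - 1*(-21956))/(-41791))/u(m(11, -16)) = (-3254/9741 + (-46 - 1*(-21956))/(-41791))/((13*(-1 + ((3 + 11)²)² - 4*(3 + 11)²)/(-4 + (3 + 11)²))) = (-3254*1/9741 + (-46 + 21956)*(-1/41791))/((13*(-1 + (14²)² - 4*14²)/(-4 + 14²))) = (-3254/9741 + 21910*(-1/41791))/((13*(-1 + 196² - 4*196)/(-4 + 196))) = (-3254/9741 - 21910/41791)/((13*(-1 + 38416 - 784)/192)) = -349413224/(407086131*(13*(1/192)*37631)) = -349413224/(407086131*489203/192) = -349413224/407086131*192/489203 = -22362446336/66382585514531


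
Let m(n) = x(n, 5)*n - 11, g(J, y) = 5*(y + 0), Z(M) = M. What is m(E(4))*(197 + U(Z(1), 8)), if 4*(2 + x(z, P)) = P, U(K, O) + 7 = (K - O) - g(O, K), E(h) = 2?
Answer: -2225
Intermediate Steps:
g(J, y) = 5*y
U(K, O) = -7 - O - 4*K (U(K, O) = -7 + ((K - O) - 5*K) = -7 + (-O - 4*K) = -7 - O - 4*K)
x(z, P) = -2 + P/4
m(n) = -11 - 3*n/4 (m(n) = (-2 + (1/4)*5)*n - 11 = (-2 + 5/4)*n - 11 = -3*n/4 - 11 = -11 - 3*n/4)
m(E(4))*(197 + U(Z(1), 8)) = (-11 - 3/4*2)*(197 + (-7 - 1*8 - 4*1)) = (-11 - 3/2)*(197 + (-7 - 8 - 4)) = -25*(197 - 19)/2 = -25/2*178 = -2225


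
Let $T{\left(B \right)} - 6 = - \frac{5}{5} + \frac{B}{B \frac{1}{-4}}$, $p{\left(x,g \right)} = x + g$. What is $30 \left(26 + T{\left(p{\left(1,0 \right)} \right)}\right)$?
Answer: $810$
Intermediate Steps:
$p{\left(x,g \right)} = g + x$
$T{\left(B \right)} = 1$ ($T{\left(B \right)} = 6 + \left(- \frac{5}{5} + \frac{B}{B \frac{1}{-4}}\right) = 6 + \left(\left(-5\right) \frac{1}{5} + \frac{B}{B \left(- \frac{1}{4}\right)}\right) = 6 - \left(1 - \frac{B}{\left(- \frac{1}{4}\right) B}\right) = 6 + \left(-1 + B \left(- \frac{4}{B}\right)\right) = 6 - 5 = 1$)
$30 \left(26 + T{\left(p{\left(1,0 \right)} \right)}\right) = 30 \left(26 + 1\right) = 30 \cdot 27 = 810$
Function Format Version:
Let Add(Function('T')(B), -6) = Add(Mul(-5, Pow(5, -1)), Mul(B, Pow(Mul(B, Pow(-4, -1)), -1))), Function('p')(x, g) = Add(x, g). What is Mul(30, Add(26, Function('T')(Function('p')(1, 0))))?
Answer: 810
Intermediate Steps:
Function('p')(x, g) = Add(g, x)
Function('T')(B) = 1 (Function('T')(B) = Add(6, Add(Mul(-5, Pow(5, -1)), Mul(B, Pow(Mul(B, Pow(-4, -1)), -1)))) = Add(6, Add(Mul(-5, Rational(1, 5)), Mul(B, Pow(Mul(B, Rational(-1, 4)), -1)))) = Add(6, Add(-1, Mul(B, Pow(Mul(Rational(-1, 4), B), -1)))) = Add(6, Add(-1, Mul(B, Mul(-4, Pow(B, -1))))) = Add(6, Add(-1, -4)) = Add(6, -5) = 1)
Mul(30, Add(26, Function('T')(Function('p')(1, 0)))) = Mul(30, Add(26, 1)) = Mul(30, 27) = 810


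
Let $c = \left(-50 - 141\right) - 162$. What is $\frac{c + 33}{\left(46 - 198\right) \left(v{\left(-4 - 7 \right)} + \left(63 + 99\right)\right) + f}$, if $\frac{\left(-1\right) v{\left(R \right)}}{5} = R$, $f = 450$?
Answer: $\frac{160}{16267} \approx 0.0098359$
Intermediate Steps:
$v{\left(R \right)} = - 5 R$
$c = -353$ ($c = -191 - 162 = -353$)
$\frac{c + 33}{\left(46 - 198\right) \left(v{\left(-4 - 7 \right)} + \left(63 + 99\right)\right) + f} = \frac{-353 + 33}{\left(46 - 198\right) \left(- 5 \left(-4 - 7\right) + \left(63 + 99\right)\right) + 450} = - \frac{320}{- 152 \left(- 5 \left(-4 - 7\right) + 162\right) + 450} = - \frac{320}{- 152 \left(\left(-5\right) \left(-11\right) + 162\right) + 450} = - \frac{320}{- 152 \left(55 + 162\right) + 450} = - \frac{320}{\left(-152\right) 217 + 450} = - \frac{320}{-32984 + 450} = - \frac{320}{-32534} = \left(-320\right) \left(- \frac{1}{32534}\right) = \frac{160}{16267}$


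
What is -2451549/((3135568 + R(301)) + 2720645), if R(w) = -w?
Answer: -2451549/5855912 ≈ -0.41864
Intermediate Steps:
-2451549/((3135568 + R(301)) + 2720645) = -2451549/((3135568 - 1*301) + 2720645) = -2451549/((3135568 - 301) + 2720645) = -2451549/(3135267 + 2720645) = -2451549/5855912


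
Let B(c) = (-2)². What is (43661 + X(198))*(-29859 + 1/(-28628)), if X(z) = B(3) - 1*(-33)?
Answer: -18676600644597/14314 ≈ -1.3048e+9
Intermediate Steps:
B(c) = 4
X(z) = 37 (X(z) = 4 - 1*(-33) = 4 + 33 = 37)
(43661 + X(198))*(-29859 + 1/(-28628)) = (43661 + 37)*(-29859 + 1/(-28628)) = 43698*(-29859 - 1/28628) = 43698*(-854803453/28628) = -18676600644597/14314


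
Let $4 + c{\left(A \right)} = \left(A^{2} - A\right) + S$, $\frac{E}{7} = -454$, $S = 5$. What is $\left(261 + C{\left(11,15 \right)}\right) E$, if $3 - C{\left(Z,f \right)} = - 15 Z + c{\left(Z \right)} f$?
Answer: $3928008$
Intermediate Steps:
$E = -3178$ ($E = 7 \left(-454\right) = -3178$)
$c{\left(A \right)} = 1 + A^{2} - A$ ($c{\left(A \right)} = -4 + \left(\left(A^{2} - A\right) + 5\right) = -4 + \left(5 + A^{2} - A\right) = 1 + A^{2} - A$)
$C{\left(Z,f \right)} = 3 + 15 Z - f \left(1 + Z^{2} - Z\right)$ ($C{\left(Z,f \right)} = 3 - \left(- 15 Z + \left(1 + Z^{2} - Z\right) f\right) = 3 - \left(- 15 Z + f \left(1 + Z^{2} - Z\right)\right) = 3 + \left(15 Z - f \left(1 + Z^{2} - Z\right)\right) = 3 + 15 Z - f \left(1 + Z^{2} - Z\right)$)
$\left(261 + C{\left(11,15 \right)}\right) E = \left(261 + \left(3 + 15 \cdot 11 - 15 \left(1 + 11^{2} - 11\right)\right)\right) \left(-3178\right) = \left(261 + \left(3 + 165 - 15 \left(1 + 121 - 11\right)\right)\right) \left(-3178\right) = \left(261 + \left(3 + 165 - 15 \cdot 111\right)\right) \left(-3178\right) = \left(261 + \left(3 + 165 - 1665\right)\right) \left(-3178\right) = \left(261 - 1497\right) \left(-3178\right) = \left(-1236\right) \left(-3178\right) = 3928008$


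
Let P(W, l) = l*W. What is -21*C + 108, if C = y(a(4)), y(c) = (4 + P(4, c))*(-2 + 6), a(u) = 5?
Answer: -1908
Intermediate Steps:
P(W, l) = W*l
y(c) = 16 + 16*c (y(c) = (4 + 4*c)*(-2 + 6) = (4 + 4*c)*4 = 16 + 16*c)
C = 96 (C = 16 + 16*5 = 16 + 80 = 96)
-21*C + 108 = -21*96 + 108 = -2016 + 108 = -1908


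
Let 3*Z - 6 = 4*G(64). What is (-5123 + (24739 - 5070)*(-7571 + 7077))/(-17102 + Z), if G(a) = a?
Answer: 29164827/51044 ≈ 571.37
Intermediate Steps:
Z = 262/3 (Z = 2 + (4*64)/3 = 2 + (⅓)*256 = 2 + 256/3 = 262/3 ≈ 87.333)
(-5123 + (24739 - 5070)*(-7571 + 7077))/(-17102 + Z) = (-5123 + (24739 - 5070)*(-7571 + 7077))/(-17102 + 262/3) = (-5123 + 19669*(-494))/(-51044/3) = (-5123 - 9716486)*(-3/51044) = -9721609*(-3/51044) = 29164827/51044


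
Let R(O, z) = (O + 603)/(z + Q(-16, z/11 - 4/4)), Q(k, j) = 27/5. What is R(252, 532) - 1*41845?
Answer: -112433240/2687 ≈ -41843.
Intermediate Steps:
Q(k, j) = 27/5 (Q(k, j) = 27*(⅕) = 27/5)
R(O, z) = (603 + O)/(27/5 + z) (R(O, z) = (O + 603)/(z + 27/5) = (603 + O)/(27/5 + z))
R(252, 532) - 1*41845 = 5*(603 + 252)/(27 + 5*532) - 1*41845 = 5*855/(27 + 2660) - 41845 = 5*855/2687 - 41845 = 5*(1/2687)*855 - 41845 = 4275/2687 - 41845 = -112433240/2687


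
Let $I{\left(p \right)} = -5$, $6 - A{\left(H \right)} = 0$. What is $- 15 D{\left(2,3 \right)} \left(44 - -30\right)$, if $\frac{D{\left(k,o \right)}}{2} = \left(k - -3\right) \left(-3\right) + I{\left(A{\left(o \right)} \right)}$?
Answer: $44400$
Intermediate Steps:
$A{\left(H \right)} = 6$ ($A{\left(H \right)} = 6 - 0 = 6 + 0 = 6$)
$D{\left(k,o \right)} = -28 - 6 k$ ($D{\left(k,o \right)} = 2 \left(\left(k - -3\right) \left(-3\right) - 5\right) = 2 \left(\left(k + 3\right) \left(-3\right) - 5\right) = 2 \left(\left(3 + k\right) \left(-3\right) - 5\right) = 2 \left(\left(-9 - 3 k\right) - 5\right) = 2 \left(-14 - 3 k\right) = -28 - 6 k$)
$- 15 D{\left(2,3 \right)} \left(44 - -30\right) = - 15 \left(-28 - 12\right) \left(44 - -30\right) = - 15 \left(-28 - 12\right) \left(44 + 30\right) = \left(-15\right) \left(-40\right) 74 = 600 \cdot 74 = 44400$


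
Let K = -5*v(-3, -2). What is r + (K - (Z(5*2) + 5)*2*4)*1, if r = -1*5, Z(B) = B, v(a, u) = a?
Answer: -110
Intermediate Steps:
K = 15 (K = -5*(-3) = 15)
r = -5
r + (K - (Z(5*2) + 5)*2*4)*1 = -5 + (15 - (5*2 + 5)*2*4)*1 = -5 + (15 - (10 + 5)*2*4)*1 = -5 + (15 - 15*2*4)*1 = -5 + (15 - 30*4)*1 = -5 + (15 - 1*120)*1 = -5 + (15 - 120)*1 = -5 - 105*1 = -5 - 105 = -110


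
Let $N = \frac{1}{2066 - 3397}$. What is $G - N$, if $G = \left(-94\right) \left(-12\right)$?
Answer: $\frac{1501369}{1331} \approx 1128.0$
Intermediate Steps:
$G = 1128$
$N = - \frac{1}{1331}$ ($N = \frac{1}{-1331} = - \frac{1}{1331} \approx -0.00075131$)
$G - N = 1128 - - \frac{1}{1331} = 1128 + \frac{1}{1331} = \frac{1501369}{1331}$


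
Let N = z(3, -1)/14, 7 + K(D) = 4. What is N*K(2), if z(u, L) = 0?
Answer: 0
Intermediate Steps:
K(D) = -3 (K(D) = -7 + 4 = -3)
N = 0 (N = 0/14 = 0*(1/14) = 0)
N*K(2) = 0*(-3) = 0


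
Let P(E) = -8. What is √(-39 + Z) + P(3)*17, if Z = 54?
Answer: -136 + √15 ≈ -132.13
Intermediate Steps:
√(-39 + Z) + P(3)*17 = √(-39 + 54) - 8*17 = √15 - 136 = -136 + √15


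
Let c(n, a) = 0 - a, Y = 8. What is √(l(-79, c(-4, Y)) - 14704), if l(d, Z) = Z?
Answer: 2*I*√3678 ≈ 121.29*I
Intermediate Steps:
c(n, a) = -a
√(l(-79, c(-4, Y)) - 14704) = √(-1*8 - 14704) = √(-8 - 14704) = √(-14712) = 2*I*√3678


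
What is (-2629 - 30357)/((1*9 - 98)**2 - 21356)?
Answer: 32986/13435 ≈ 2.4552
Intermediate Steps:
(-2629 - 30357)/((1*9 - 98)**2 - 21356) = -32986/((9 - 98)**2 - 21356) = -32986/((-89)**2 - 21356) = -32986/(7921 - 21356) = -32986/(-13435) = -32986*(-1/13435) = 32986/13435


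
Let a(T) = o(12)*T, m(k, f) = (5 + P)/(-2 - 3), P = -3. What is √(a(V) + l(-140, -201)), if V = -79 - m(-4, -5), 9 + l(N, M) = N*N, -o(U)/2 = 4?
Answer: √505495/5 ≈ 142.20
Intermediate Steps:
o(U) = -8 (o(U) = -2*4 = -8)
m(k, f) = -⅖ (m(k, f) = (5 - 3)/(-2 - 3) = 2/(-5) = 2*(-⅕) = -⅖)
l(N, M) = -9 + N² (l(N, M) = -9 + N*N = -9 + N²)
V = -393/5 (V = -79 - 1*(-⅖) = -79 + ⅖ = -393/5 ≈ -78.600)
a(T) = -8*T
√(a(V) + l(-140, -201)) = √(-8*(-393/5) + (-9 + (-140)²)) = √(3144/5 + (-9 + 19600)) = √(3144/5 + 19591) = √(101099/5) = √505495/5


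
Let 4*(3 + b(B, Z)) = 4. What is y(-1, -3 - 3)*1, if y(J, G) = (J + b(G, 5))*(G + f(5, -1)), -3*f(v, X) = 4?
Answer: 22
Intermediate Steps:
f(v, X) = -4/3 (f(v, X) = -⅓*4 = -4/3)
b(B, Z) = -2 (b(B, Z) = -3 + (¼)*4 = -3 + 1 = -2)
y(J, G) = (-2 + J)*(-4/3 + G) (y(J, G) = (J - 2)*(G - 4/3) = (-2 + J)*(-4/3 + G))
y(-1, -3 - 3)*1 = (8/3 - 2*(-3 - 3) - 4/3*(-1) + (-3 - 3)*(-1))*1 = (8/3 - 2*(-6) + 4/3 - 6*(-1))*1 = (8/3 + 12 + 4/3 + 6)*1 = 22*1 = 22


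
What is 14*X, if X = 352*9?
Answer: 44352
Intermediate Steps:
X = 3168
14*X = 14*3168 = 44352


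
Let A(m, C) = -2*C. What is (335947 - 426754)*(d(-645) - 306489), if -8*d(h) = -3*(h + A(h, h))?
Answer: 222475061439/8 ≈ 2.7809e+10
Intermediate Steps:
d(h) = -3*h/8 (d(h) = -(-3)*(h - 2*h)/8 = -(-3)*(-h)/8 = -3*h/8)
(335947 - 426754)*(d(-645) - 306489) = (335947 - 426754)*(-3/8*(-645) - 306489) = -90807*(1935/8 - 306489) = -90807*(-2449977/8) = 222475061439/8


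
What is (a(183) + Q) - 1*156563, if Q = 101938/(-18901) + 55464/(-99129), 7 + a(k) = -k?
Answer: -97903136631501/624545743 ≈ -1.5676e+5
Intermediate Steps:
a(k) = -7 - k
Q = -3717779022/624545743 (Q = 101938*(-1/18901) + 55464*(-1/99129) = -101938/18901 - 18488/33043 = -3717779022/624545743 ≈ -5.9528)
(a(183) + Q) - 1*156563 = ((-7 - 1*183) - 3717779022/624545743) - 1*156563 = ((-7 - 183) - 3717779022/624545743) - 156563 = (-190 - 3717779022/624545743) - 156563 = -122381470192/624545743 - 156563 = -97903136631501/624545743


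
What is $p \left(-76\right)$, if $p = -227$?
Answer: $17252$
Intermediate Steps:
$p \left(-76\right) = \left(-227\right) \left(-76\right) = 17252$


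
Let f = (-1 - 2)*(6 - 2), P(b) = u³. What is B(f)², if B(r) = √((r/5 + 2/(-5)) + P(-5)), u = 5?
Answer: 611/5 ≈ 122.20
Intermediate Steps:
P(b) = 125 (P(b) = 5³ = 125)
f = -12 (f = -3*4 = -12)
B(r) = √(623/5 + r/5) (B(r) = √((r/5 + 2/(-5)) + 125) = √((r*(⅕) + 2*(-⅕)) + 125) = √((r/5 - ⅖) + 125) = √((-⅖ + r/5) + 125) = √(623/5 + r/5))
B(f)² = (√(3115 + 5*(-12))/5)² = (√(3115 - 60)/5)² = (√3055/5)² = 611/5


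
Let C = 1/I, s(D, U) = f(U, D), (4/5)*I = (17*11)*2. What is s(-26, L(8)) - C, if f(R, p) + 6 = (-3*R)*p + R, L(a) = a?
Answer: 585308/935 ≈ 626.00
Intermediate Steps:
f(R, p) = -6 + R - 3*R*p (f(R, p) = -6 + ((-3*R)*p + R) = -6 + (-3*R*p + R) = -6 + (R - 3*R*p) = -6 + R - 3*R*p)
I = 935/2 (I = 5*((17*11)*2)/4 = 5*(187*2)/4 = (5/4)*374 = 935/2 ≈ 467.50)
s(D, U) = -6 + U - 3*D*U (s(D, U) = -6 + U - 3*U*D = -6 + U - 3*D*U)
C = 2/935 (C = 1/(935/2) = 2/935 ≈ 0.0021390)
s(-26, L(8)) - C = (-6 + 8 - 3*(-26)*8) - 1*2/935 = (-6 + 8 + 624) - 2/935 = 626 - 2/935 = 585308/935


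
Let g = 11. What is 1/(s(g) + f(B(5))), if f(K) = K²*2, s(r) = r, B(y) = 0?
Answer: 1/11 ≈ 0.090909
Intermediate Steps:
f(K) = 2*K²
1/(s(g) + f(B(5))) = 1/(11 + 2*0²) = 1/(11 + 2*0) = 1/(11 + 0) = 1/11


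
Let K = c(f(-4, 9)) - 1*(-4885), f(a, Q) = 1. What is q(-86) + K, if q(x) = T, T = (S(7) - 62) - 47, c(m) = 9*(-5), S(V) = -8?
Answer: 4723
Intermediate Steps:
c(m) = -45
T = -117 (T = (-8 - 62) - 47 = -70 - 47 = -117)
q(x) = -117
K = 4840 (K = -45 - 1*(-4885) = -45 + 4885 = 4840)
q(-86) + K = -117 + 4840 = 4723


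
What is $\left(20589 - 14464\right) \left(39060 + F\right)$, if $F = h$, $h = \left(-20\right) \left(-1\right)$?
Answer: $239365000$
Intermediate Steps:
$h = 20$
$F = 20$
$\left(20589 - 14464\right) \left(39060 + F\right) = \left(20589 - 14464\right) \left(39060 + 20\right) = 6125 \cdot 39080 = 239365000$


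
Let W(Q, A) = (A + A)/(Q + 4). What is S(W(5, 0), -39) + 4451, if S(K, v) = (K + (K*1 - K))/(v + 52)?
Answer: 4451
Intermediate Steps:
W(Q, A) = 2*A/(4 + Q) (W(Q, A) = (2*A)/(4 + Q) = 2*A/(4 + Q))
S(K, v) = K/(52 + v) (S(K, v) = (K + (K - K))/(52 + v) = (K + 0)/(52 + v) = K/(52 + v))
S(W(5, 0), -39) + 4451 = (2*0/(4 + 5))/(52 - 39) + 4451 = (2*0/9)/13 + 4451 = (2*0*(1/9))*(1/13) + 4451 = 0*(1/13) + 4451 = 0 + 4451 = 4451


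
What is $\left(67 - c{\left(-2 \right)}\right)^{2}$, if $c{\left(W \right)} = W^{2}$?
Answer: $3969$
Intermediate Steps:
$\left(67 - c{\left(-2 \right)}\right)^{2} = \left(67 - \left(-2\right)^{2}\right)^{2} = \left(67 - 4\right)^{2} = 63^{2} = 3969$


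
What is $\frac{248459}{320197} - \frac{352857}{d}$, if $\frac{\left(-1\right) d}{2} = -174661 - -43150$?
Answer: $- \frac{15877856577}{28072951778} \approx -0.56559$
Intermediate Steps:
$d = 263022$ ($d = - 2 \left(-174661 - -43150\right) = - 2 \left(-174661 + 43150\right) = \left(-2\right) \left(-131511\right) = 263022$)
$\frac{248459}{320197} - \frac{352857}{d} = \frac{248459}{320197} - \frac{352857}{263022} = 248459 \cdot \frac{1}{320197} - \frac{117619}{87674} = \frac{248459}{320197} - \frac{117619}{87674} = - \frac{15877856577}{28072951778}$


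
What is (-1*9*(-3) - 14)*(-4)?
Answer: -52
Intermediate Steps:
(-1*9*(-3) - 14)*(-4) = (-9*(-3) - 14)*(-4) = (27 - 14)*(-4) = 13*(-4) = -52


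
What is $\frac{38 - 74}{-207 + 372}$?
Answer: $- \frac{12}{55} \approx -0.21818$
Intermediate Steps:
$\frac{38 - 74}{-207 + 372} = - \frac{36}{165} = \left(-36\right) \frac{1}{165} = - \frac{12}{55}$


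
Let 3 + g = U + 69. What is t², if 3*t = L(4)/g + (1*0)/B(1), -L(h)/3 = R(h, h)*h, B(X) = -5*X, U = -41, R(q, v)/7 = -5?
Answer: 784/25 ≈ 31.360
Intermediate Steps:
R(q, v) = -35 (R(q, v) = 7*(-5) = -35)
g = 25 (g = -3 + (-41 + 69) = -3 + 28 = 25)
L(h) = 105*h (L(h) = -(-105)*h = 105*h)
t = 28/5 (t = ((105*4)/25 + (1*0)/((-5*1)))/3 = (420*(1/25) + 0/(-5))/3 = (84/5 + 0*(-⅕))/3 = (84/5 + 0)/3 = (⅓)*(84/5) = 28/5 ≈ 5.6000)
t² = (28/5)² = 784/25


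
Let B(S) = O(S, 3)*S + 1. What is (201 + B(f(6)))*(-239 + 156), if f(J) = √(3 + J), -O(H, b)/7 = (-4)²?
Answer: 11122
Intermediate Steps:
O(H, b) = -112 (O(H, b) = -7*(-4)² = -7*16 = -112)
B(S) = 1 - 112*S (B(S) = -112*S + 1 = 1 - 112*S)
(201 + B(f(6)))*(-239 + 156) = (201 + (1 - 112*√(3 + 6)))*(-239 + 156) = (201 + (1 - 112*√9))*(-83) = (201 + (1 - 112*3))*(-83) = (201 + (1 - 336))*(-83) = (201 - 335)*(-83) = -134*(-83) = 11122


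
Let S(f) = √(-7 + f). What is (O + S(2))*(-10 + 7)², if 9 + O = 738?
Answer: 6561 + 9*I*√5 ≈ 6561.0 + 20.125*I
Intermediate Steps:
O = 729 (O = -9 + 738 = 729)
(O + S(2))*(-10 + 7)² = (729 + √(-7 + 2))*(-10 + 7)² = (729 + √(-5))*(-3)² = (729 + I*√5)*9 = 6561 + 9*I*√5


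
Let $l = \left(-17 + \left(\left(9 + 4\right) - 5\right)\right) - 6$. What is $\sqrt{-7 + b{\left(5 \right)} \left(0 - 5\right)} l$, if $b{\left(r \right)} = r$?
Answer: $- 60 i \sqrt{2} \approx - 84.853 i$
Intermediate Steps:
$l = -15$ ($l = \left(-17 + \left(13 - 5\right)\right) + \left(-12 + 6\right) = \left(-17 + 8\right) - 6 = -9 - 6 = -15$)
$\sqrt{-7 + b{\left(5 \right)} \left(0 - 5\right)} l = \sqrt{-7 + 5 \left(0 - 5\right)} \left(-15\right) = \sqrt{-7 + 5 \left(-5\right)} \left(-15\right) = \sqrt{-7 - 25} \left(-15\right) = \sqrt{-32} \left(-15\right) = 4 i \sqrt{2} \left(-15\right) = - 60 i \sqrt{2}$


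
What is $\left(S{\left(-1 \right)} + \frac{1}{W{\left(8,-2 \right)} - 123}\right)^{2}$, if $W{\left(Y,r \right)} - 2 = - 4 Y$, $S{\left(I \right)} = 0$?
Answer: $\frac{1}{23409} \approx 4.2719 \cdot 10^{-5}$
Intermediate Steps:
$W{\left(Y,r \right)} = 2 - 4 Y$
$\left(S{\left(-1 \right)} + \frac{1}{W{\left(8,-2 \right)} - 123}\right)^{2} = \left(0 + \frac{1}{\left(2 - 32\right) - 123}\right)^{2} = \left(0 + \frac{1}{-30 - 123}\right)^{2} = \left(0 + \frac{1}{-153}\right)^{2} = \left(0 - \frac{1}{153}\right)^{2} = \left(- \frac{1}{153}\right)^{2} = \frac{1}{23409}$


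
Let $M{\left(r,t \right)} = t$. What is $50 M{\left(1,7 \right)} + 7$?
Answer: $357$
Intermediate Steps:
$50 M{\left(1,7 \right)} + 7 = 50 \cdot 7 + 7 = 350 + 7 = 357$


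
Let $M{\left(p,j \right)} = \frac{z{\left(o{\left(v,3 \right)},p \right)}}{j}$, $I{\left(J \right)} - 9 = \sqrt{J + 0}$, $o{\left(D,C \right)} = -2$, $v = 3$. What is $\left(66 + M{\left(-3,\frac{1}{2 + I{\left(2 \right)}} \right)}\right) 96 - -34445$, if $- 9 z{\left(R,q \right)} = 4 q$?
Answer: $42189 + 128 \sqrt{2} \approx 42370.0$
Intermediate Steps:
$z{\left(R,q \right)} = - \frac{4 q}{9}$
$I{\left(J \right)} = 9 + \sqrt{J}$ ($I{\left(J \right)} = 9 + \sqrt{J + 0} = 9 + \sqrt{J}$)
$M{\left(p,j \right)} = - \frac{4 p}{9 j}$ ($M{\left(p,j \right)} = \frac{\left(- \frac{4}{9}\right) p}{j} = - \frac{4 p}{9 j}$)
$\left(66 + M{\left(-3,\frac{1}{2 + I{\left(2 \right)}} \right)}\right) 96 - -34445 = \left(66 - - \frac{4}{3 \frac{1}{2 + \left(9 + \sqrt{2}\right)}}\right) 96 - -34445 = \left(66 - - \frac{4}{3 \frac{1}{11 + \sqrt{2}}}\right) 96 + 34445 = \left(66 - - \frac{4 \left(11 + \sqrt{2}\right)}{3}\right) 96 + 34445 = \left(66 + \left(\frac{44}{3} + \frac{4 \sqrt{2}}{3}\right)\right) 96 + 34445 = \left(\frac{242}{3} + \frac{4 \sqrt{2}}{3}\right) 96 + 34445 = \left(7744 + 128 \sqrt{2}\right) + 34445 = 42189 + 128 \sqrt{2}$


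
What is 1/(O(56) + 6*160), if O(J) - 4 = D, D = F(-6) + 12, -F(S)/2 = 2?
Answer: 1/972 ≈ 0.0010288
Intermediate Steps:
F(S) = -4 (F(S) = -2*2 = -4)
D = 8 (D = -4 + 12 = 8)
O(J) = 12 (O(J) = 4 + 8 = 12)
1/(O(56) + 6*160) = 1/(12 + 6*160) = 1/(12 + 960) = 1/972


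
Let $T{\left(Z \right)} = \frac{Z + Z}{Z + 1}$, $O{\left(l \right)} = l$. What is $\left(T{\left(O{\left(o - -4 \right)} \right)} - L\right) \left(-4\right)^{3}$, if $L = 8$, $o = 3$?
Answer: $400$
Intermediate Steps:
$T{\left(Z \right)} = \frac{2 Z}{1 + Z}$
$\left(T{\left(O{\left(o - -4 \right)} \right)} - L\right) \left(-4\right)^{3} = \left(\frac{2 \left(3 - -4\right)}{1 + \left(3 - -4\right)} - 8\right) \left(-4\right)^{3} = \left(\frac{2 \left(3 + 4\right)}{1 + \left(3 + 4\right)} - 8\right) \left(-64\right) = \left(2 \cdot 7 \frac{1}{1 + 7} - 8\right) \left(-64\right) = \left(2 \cdot 7 \cdot \frac{1}{8} - 8\right) \left(-64\right) = \left(\frac{7}{4} - 8\right) \left(-64\right) = \left(- \frac{25}{4}\right) \left(-64\right) = 400$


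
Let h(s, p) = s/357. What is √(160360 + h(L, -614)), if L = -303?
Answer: 67*√505869/119 ≈ 400.45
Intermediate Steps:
h(s, p) = s/357 (h(s, p) = s*(1/357) = s/357)
√(160360 + h(L, -614)) = √(160360 + (1/357)*(-303)) = √(160360 - 101/119) = √(19082739/119) = 67*√505869/119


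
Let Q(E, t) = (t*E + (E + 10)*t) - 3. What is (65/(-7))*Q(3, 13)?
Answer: -13325/7 ≈ -1903.6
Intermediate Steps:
Q(E, t) = -3 + E*t + t*(10 + E) (Q(E, t) = (E*t + (10 + E)*t) - 3 = (E*t + t*(10 + E)) - 3 = -3 + E*t + t*(10 + E))
(65/(-7))*Q(3, 13) = (65/(-7))*(-3 + 10*13 + 2*3*13) = (65*(-1/7))*(-3 + 130 + 78) = -65/7*205 = -13325/7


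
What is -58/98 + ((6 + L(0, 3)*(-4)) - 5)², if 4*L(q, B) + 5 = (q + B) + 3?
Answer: -29/49 ≈ -0.59184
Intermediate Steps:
L(q, B) = -½ + B/4 + q/4 (L(q, B) = -5/4 + ((q + B) + 3)/4 = -5/4 + ((B + q) + 3)/4 = -5/4 + (3 + B + q)/4 = -5/4 + (¾ + B/4 + q/4) = -½ + B/4 + q/4)
-58/98 + ((6 + L(0, 3)*(-4)) - 5)² = -58/98 + ((6 + (-½ + (¼)*3 + (¼)*0)*(-4)) - 5)² = (1/98)*(-58) + ((6 + (-½ + ¾ + 0)*(-4)) - 5)² = -29/49 + ((6 + (¼)*(-4)) - 5)² = -29/49 + ((6 - 1) - 5)² = -29/49 + (5 - 5)² = -29/49 + 0² = -29/49 + 0 = -29/49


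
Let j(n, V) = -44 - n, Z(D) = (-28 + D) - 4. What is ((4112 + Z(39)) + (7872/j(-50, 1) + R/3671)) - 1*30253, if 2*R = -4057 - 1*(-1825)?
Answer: -91122678/3671 ≈ -24822.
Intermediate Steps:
Z(D) = -32 + D
R = -1116 (R = (-4057 - 1*(-1825))/2 = (-4057 + 1825)/2 = (1/2)*(-2232) = -1116)
((4112 + Z(39)) + (7872/j(-50, 1) + R/3671)) - 1*30253 = ((4112 + (-32 + 39)) + (7872/(-44 - 1*(-50)) - 1116/3671)) - 1*30253 = ((4112 + 7) + (7872/(-44 + 50) - 1116*1/3671)) - 30253 = (4119 + (7872/6 - 1116/3671)) - 30253 = (4119 + (7872*(1/6) - 1116/3671)) - 30253 = (4119 + (1312 - 1116/3671)) - 30253 = (4119 + 4815236/3671) - 30253 = 19936085/3671 - 30253 = -91122678/3671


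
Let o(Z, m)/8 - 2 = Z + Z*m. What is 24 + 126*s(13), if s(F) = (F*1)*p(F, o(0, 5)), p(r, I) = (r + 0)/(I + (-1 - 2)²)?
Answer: 21894/25 ≈ 875.76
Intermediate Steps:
o(Z, m) = 16 + 8*Z + 8*Z*m (o(Z, m) = 16 + 8*(Z + Z*m) = 16 + (8*Z + 8*Z*m) = 16 + 8*Z + 8*Z*m)
p(r, I) = r/(9 + I) (p(r, I) = r/(I + (-3)²) = r/(I + 9) = r/(9 + I))
s(F) = F²/25 (s(F) = (F*1)*(F/(9 + (16 + 8*0 + 8*0*5))) = F*(F/(9 + (16 + 0 + 0))) = F*(F/(9 + 16)) = F*(F/25) = F²/25)
24 + 126*s(13) = 24 + 126*((1/25)*13²) = 24 + 126*((1/25)*169) = 24 + 126*(169/25) = 24 + 21294/25 = 21894/25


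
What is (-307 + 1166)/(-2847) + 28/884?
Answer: -13070/48399 ≈ -0.27005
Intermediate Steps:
(-307 + 1166)/(-2847) + 28/884 = 859*(-1/2847) + 28*(1/884) = -859/2847 + 7/221 = -13070/48399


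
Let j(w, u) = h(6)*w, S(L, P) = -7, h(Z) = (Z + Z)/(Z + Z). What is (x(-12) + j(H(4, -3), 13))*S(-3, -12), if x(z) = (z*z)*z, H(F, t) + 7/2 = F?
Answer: 24185/2 ≈ 12093.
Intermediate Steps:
H(F, t) = -7/2 + F
h(Z) = 1 (h(Z) = (2*Z)/((2*Z)) = (2*Z)*(1/(2*Z)) = 1)
x(z) = z**3 (x(z) = z**2*z = z**3)
j(w, u) = w (j(w, u) = 1*w = w)
(x(-12) + j(H(4, -3), 13))*S(-3, -12) = ((-12)**3 + (-7/2 + 4))*(-7) = (-1728 + 1/2)*(-7) = -3455/2*(-7) = 24185/2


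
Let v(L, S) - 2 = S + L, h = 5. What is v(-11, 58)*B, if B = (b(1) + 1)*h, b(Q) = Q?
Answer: 490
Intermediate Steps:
v(L, S) = 2 + L + S (v(L, S) = 2 + (S + L) = 2 + (L + S) = 2 + L + S)
B = 10 (B = (1 + 1)*5 = 2*5 = 10)
v(-11, 58)*B = (2 - 11 + 58)*10 = 49*10 = 490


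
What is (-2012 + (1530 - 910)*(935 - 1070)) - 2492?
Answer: -88204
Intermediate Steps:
(-2012 + (1530 - 910)*(935 - 1070)) - 2492 = (-2012 + 620*(-135)) - 2492 = (-2012 - 83700) - 2492 = -85712 - 2492 = -88204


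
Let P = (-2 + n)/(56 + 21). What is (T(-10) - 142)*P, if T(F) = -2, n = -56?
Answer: 8352/77 ≈ 108.47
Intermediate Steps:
P = -58/77 (P = (-2 - 56)/(56 + 21) = -58/77 ≈ -0.75325)
(T(-10) - 142)*P = (-2 - 142)*(-58/77) = -144*(-58/77) = 8352/77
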